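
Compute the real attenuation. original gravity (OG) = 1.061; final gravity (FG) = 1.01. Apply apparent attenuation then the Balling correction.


AA = (OG−FG)/(OG−1)·100;  RA = AA·0.8192
AA = (1.061 − 1.01)/(1.061 − 1)·100 = 83.6066
RA = 83.6066·0.8192

68.4905 %


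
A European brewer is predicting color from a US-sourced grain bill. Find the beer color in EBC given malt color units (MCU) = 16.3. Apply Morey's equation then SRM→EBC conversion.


SRM = 1.4922·MCU^0.6859;  EBC = SRM·1.97
SRM = 1.4922·16.3^0.6859 = 10.1220
EBC = 10.1220·1.97

19.9403 EBC


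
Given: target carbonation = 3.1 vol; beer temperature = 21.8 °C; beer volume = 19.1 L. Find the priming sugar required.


residual = 14.695·(0.01821 + 0.09011·e^(−0.04·T));  sugar = (target − residual)·4.0·V
residual = 14.695·(0.01821 + 0.09011·e^(−0.04·21.8)) = 0.8212
sugar = (3.1 − 0.8212)·4.0·19.1

174.0966 g


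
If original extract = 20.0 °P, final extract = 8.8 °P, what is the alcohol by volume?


SG = 259/(259 − P);  ABV = (OG − FG)·131.25
OG = 259/(259 − 20.0) = 1.0837
FG = 259/(259 − 8.8) = 1.0352
ABV = (1.0837 − 1.0352)·131.25

6.3670 % ABV


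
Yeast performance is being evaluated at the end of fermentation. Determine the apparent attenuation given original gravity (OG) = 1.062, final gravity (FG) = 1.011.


AA = (OG − FG)/(OG − 1) · 100
AA = (1.062 − 1.011)/(1.062 − 1) · 100

82.2581 %


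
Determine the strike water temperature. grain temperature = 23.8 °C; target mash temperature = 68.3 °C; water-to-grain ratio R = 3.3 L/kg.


T_strike = (0.41/R)·(T_mash − T_grain) + T_mash
T_strike = (0.41/3.3)·(68.3 − 23.8) + 68.3

73.8288 °C


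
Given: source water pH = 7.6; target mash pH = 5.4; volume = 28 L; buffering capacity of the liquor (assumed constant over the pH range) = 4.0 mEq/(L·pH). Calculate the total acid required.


acid = buffering capacity · (pH_source − pH_target) · V
acid = 4.0 · (7.6 − 5.4) · 28

246.4000 mEq


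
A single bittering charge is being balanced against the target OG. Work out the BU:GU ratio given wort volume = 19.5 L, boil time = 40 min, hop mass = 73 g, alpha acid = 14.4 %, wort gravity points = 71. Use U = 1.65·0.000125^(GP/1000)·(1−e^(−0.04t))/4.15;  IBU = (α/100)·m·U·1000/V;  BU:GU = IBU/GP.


U = 1.65·0.000125^(71/1000)·(1−e^(−0.04·40))/4.15 = 0.1676
IBU = (14.4/100)·73·0.1676·1000/19.5 = 90.3704
BU:GU = 90.3704/71

1.2728


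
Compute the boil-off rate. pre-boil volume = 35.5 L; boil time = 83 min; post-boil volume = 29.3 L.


rate = (V_pre − V_post) / (t_min/60)
rate = (35.5 − 29.3) / (83/60)

4.4819 L/hr


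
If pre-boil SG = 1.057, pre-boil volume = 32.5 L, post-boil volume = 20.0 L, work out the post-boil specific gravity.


SG_post = 1 + (SG_pre − 1)·V_pre/V_post
pts_pre = (1.057 − 1)·1000 = 57.0000
pts_post = 57.0000·32.5/20.0 = 92.6250
SG_post = 1 + 92.6250/1000

1.0926


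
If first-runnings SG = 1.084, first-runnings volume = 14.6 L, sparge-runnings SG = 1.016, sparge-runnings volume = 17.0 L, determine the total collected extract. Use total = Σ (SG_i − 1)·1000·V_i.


first = (1.084 − 1)·1000·14.6 = 1226.4000
sparge = (1.016 − 1)·1000·17.0 = 272.0000
total = 1226.4000 + 272.0000

1498.4000 gravity·L


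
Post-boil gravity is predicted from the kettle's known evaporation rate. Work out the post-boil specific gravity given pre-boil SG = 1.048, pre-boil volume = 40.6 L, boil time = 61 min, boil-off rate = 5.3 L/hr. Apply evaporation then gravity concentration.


V_post = V_pre − rate·(t/60);  SG_post = 1 + (SG_pre−1)·V_pre/V_post
V_post = 40.6 − 5.3·(61/60) = 35.2117
SG_post = 1 + (1.048 − 1)·40.6/35.2117

1.0553


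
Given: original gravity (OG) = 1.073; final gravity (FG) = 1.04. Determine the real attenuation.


AA = (OG−FG)/(OG−1)·100;  RA = AA·0.8192
AA = (1.073 − 1.04)/(1.073 − 1)·100 = 45.2055
RA = 45.2055·0.8192

37.0323 %


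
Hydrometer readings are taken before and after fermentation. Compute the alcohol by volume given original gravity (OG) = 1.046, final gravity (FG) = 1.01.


ABV = (OG − FG) · 131.25
ABV = (1.046 − 1.01) · 131.25

4.7250 % ABV


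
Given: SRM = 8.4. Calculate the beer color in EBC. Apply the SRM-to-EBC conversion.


EBC = SRM · 1.97
EBC = 8.4 · 1.97

16.5480 EBC


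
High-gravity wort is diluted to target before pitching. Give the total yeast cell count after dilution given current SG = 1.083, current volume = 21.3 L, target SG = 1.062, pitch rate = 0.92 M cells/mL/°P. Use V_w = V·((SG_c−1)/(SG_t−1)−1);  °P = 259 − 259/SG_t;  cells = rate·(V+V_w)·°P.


V_w = 21.3·((1.083−1)/(1.062−1)−1) = 7.2145
V_final = 21.3 + 7.2145 = 28.5145
°P = 259 − 259/1.062 = 15.1205
cells = 0.92·28.5145·15.1205

396.6622 billion cells


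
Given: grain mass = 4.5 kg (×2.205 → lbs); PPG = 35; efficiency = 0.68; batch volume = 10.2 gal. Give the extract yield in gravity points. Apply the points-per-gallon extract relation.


points = lbs × PPG × eff / vol
lbs = 4.5 × 2.205 = 9.9225
points = 9.9225 × 35 × 0.68 / 10.2

23.1525 points


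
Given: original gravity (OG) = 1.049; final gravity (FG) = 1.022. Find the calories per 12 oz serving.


ABW = (OG−FG)·131.25·0.79/FG;  °P = 259 − 259/SG (for OG→OE and FG→AE);  RE = 0.1808·OE + 0.8192·AE;  Cal = (6.9·ABW + 4·(RE−0.1))·FG·3.55
ABW = (1.049 − 1.022)·131.25·0.79/1.022 = 2.7393
OE = 259 − 259/1.049 = 12.0982 °P
AE = 259 − 259/1.022 = 5.5753 °P
RE = 0.1808·12.0982 + 0.8192·5.5753 = 6.7547 °P
Cal = (6.9·2.7393 + 4·(6.7547−0.1))·1.022·3.55

165.1506 kcal


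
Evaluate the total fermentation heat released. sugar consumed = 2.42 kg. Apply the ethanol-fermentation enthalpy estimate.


Q = m_sugar · 590 kJ/kg
Q = 2.42 · 590

1427.8000 kJ


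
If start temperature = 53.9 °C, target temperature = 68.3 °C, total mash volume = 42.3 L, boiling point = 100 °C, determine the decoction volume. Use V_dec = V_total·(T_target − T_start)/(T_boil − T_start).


V_dec = 42.3·(68.3 − 53.9)/(100 − 53.9)

13.2130 L


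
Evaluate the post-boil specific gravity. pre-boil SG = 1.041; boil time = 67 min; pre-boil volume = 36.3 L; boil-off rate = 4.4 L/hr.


V_post = V_pre − rate·(t/60);  SG_post = 1 + (SG_pre−1)·V_pre/V_post
V_post = 36.3 − 4.4·(67/60) = 31.3867
SG_post = 1 + (1.041 − 1)·36.3/31.3867

1.0474


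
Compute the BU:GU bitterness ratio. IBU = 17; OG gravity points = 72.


BU:GU = IBU / OG_points
BU:GU = 17 / 72

0.2361


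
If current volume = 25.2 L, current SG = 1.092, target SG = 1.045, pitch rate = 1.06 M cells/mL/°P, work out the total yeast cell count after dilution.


V_w = V·((SG_c−1)/(SG_t−1)−1);  °P = 259 − 259/SG_t;  cells = rate·(V+V_w)·°P
V_w = 25.2·((1.092−1)/(1.045−1)−1) = 26.3200
V_final = 25.2 + 26.3200 = 51.5200
°P = 259 − 259/1.045 = 11.1531
cells = 1.06·51.5200·11.1531

609.0847 billion cells


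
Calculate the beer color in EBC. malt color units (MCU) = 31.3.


SRM = 1.4922·MCU^0.6859;  EBC = SRM·1.97
SRM = 1.4922·31.3^0.6859 = 15.8351
EBC = 15.8351·1.97

31.1952 EBC


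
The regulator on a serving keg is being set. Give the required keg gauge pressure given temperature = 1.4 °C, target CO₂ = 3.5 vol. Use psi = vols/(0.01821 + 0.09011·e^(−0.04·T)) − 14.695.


psi = 3.5/(0.01821 + 0.09011·e^(−0.04·1.4)) − 14.695

19.1500 psi


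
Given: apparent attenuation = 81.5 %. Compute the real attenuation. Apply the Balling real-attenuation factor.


RA = AA · 0.8192
RA = 81.5 · 0.8192

66.7648 %


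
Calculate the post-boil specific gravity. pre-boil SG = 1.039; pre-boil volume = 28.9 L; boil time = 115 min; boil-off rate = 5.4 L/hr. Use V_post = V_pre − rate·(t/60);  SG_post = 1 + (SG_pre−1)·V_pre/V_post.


V_post = 28.9 − 5.4·(115/60) = 18.5500
SG_post = 1 + (1.039 − 1)·28.9/18.5500

1.0608


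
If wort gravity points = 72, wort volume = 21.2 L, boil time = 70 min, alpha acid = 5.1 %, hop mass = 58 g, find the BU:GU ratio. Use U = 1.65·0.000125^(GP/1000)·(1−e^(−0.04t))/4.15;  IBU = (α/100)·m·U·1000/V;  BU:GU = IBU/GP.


U = 1.65·0.000125^(72/1000)·(1−e^(−0.04·70))/4.15 = 0.1955
IBU = (5.1/100)·58·0.1955·1000/21.2 = 27.2790
BU:GU = 27.2790/72

0.3789


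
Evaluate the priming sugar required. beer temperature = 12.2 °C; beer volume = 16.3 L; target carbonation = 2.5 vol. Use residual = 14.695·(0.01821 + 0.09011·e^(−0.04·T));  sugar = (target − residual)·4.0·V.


residual = 14.695·(0.01821 + 0.09011·e^(−0.04·12.2)) = 1.0804
sugar = (2.5 − 1.0804)·4.0·16.3

92.5554 g


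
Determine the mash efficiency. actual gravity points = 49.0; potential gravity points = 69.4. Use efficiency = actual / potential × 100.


efficiency = 49.0 / 69.4 × 100

70.6052 %


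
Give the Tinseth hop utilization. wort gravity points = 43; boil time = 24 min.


U = 1.65·0.000125^(GP/1000) · (1 − e^(−0.04·t))/4.15
bigness = 1.65·0.000125^(43/1000) = 1.1211
boil_factor = (1 − e^(−0.04·24))/4.15 = 0.1487
U = 1.1211 · 0.1487

0.1667


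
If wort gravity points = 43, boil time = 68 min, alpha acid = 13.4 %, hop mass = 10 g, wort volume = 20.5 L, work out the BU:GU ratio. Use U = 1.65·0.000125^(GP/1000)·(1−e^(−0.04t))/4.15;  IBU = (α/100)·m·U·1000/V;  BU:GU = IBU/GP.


U = 1.65·0.000125^(43/1000)·(1−e^(−0.04·68))/4.15 = 0.2524
IBU = (13.4/100)·10·0.2524·1000/20.5 = 16.4953
BU:GU = 16.4953/43

0.3836


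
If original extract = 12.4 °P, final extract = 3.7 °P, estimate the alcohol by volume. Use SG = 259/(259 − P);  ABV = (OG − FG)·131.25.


OG = 259/(259 − 12.4) = 1.0503
FG = 259/(259 − 3.7) = 1.0145
ABV = (1.0503 − 1.0145)·131.25

4.6976 % ABV


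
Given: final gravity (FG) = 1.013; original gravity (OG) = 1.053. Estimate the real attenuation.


AA = (OG−FG)/(OG−1)·100;  RA = AA·0.8192
AA = (1.053 − 1.013)/(1.053 − 1)·100 = 75.4717
RA = 75.4717·0.8192

61.8264 %


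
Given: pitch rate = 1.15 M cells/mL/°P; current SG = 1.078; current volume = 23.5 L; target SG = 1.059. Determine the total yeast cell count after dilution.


V_w = V·((SG_c−1)/(SG_t−1)−1);  °P = 259 − 259/SG_t;  cells = rate·(V+V_w)·°P
V_w = 23.5·((1.078−1)/(1.059−1)−1) = 7.5678
V_final = 23.5 + 7.5678 = 31.0678
°P = 259 − 259/1.059 = 14.4297
cells = 1.15·31.0678·14.4297

515.5421 billion cells


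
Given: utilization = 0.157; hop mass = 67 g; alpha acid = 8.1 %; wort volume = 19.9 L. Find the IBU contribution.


IBU = (α/100)·mass·U·1000 / V
IBU = (8.1/100)·67·0.157·1000 / 19.9

42.8160 IBU


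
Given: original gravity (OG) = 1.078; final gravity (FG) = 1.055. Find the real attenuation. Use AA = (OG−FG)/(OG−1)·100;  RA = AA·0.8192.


AA = (1.078 − 1.055)/(1.078 − 1)·100 = 29.4872
RA = 29.4872·0.8192

24.1559 %


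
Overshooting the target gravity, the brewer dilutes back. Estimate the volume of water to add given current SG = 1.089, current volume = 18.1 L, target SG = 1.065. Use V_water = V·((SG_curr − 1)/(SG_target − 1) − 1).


V_water = 18.1·((1.089 − 1)/(1.065 − 1) − 1)

6.6831 L


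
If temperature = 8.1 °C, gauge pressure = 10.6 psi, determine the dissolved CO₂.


vols = (P + 14.695)·(0.01821 + 0.09011·e^(−0.04·T))
vols = (10.6 + 14.695)·(0.01821 + 0.09011·e^(−0.04·8.1))

2.1091 volumes


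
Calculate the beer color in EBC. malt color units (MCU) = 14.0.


SRM = 1.4922·MCU^0.6859;  EBC = SRM·1.97
SRM = 1.4922·14.0^0.6859 = 9.1192
EBC = 9.1192·1.97

17.9648 EBC


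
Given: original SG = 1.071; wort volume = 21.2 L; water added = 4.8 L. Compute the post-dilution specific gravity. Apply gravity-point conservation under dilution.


SG_new = 1 + (SG_old − 1)·V_old/(V_old + V_water)
pts = (1.071 − 1)·1000·21.2/(21.2 + 4.8) = 57.8923
SG_new = 1 + 57.8923/1000

1.0579


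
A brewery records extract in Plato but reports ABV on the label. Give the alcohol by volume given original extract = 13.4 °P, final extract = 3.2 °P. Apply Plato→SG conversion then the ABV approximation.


SG = 259/(259 − P);  ABV = (OG − FG)·131.25
OG = 259/(259 − 13.4) = 1.0546
FG = 259/(259 − 3.2) = 1.0125
ABV = (1.0546 − 1.0125)·131.25

5.5191 % ABV


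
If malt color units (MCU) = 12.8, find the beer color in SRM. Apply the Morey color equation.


SRM = 1.4922 · MCU^0.6859
SRM = 1.4922 · 12.8^0.6859

8.5756 SRM


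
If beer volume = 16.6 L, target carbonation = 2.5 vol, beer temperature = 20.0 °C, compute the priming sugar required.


residual = 14.695·(0.01821 + 0.09011·e^(−0.04·T));  sugar = (target − residual)·4.0·V
residual = 14.695·(0.01821 + 0.09011·e^(−0.04·20.0)) = 0.8626
sugar = (2.5 − 0.8626)·4.0·16.6

108.7245 g


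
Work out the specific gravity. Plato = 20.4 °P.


SG = 259/(259 − P)
SG = 259/(259 − 20.4)

1.0855


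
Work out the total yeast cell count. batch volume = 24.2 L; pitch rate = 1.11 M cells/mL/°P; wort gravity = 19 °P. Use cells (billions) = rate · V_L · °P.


cells = 1.11 · 24.2 · 19

510.3780 billion cells


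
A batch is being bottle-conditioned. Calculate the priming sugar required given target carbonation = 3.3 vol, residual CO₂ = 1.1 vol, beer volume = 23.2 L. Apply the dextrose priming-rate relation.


sugar = (target − residual)·4.0·V
sugar = (3.3 − 1.1)·4.0·23.2

204.1600 g


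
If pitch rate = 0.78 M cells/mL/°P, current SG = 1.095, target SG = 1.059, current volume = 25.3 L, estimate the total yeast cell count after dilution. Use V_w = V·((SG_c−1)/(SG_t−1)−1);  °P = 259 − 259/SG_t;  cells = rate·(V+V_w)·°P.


V_w = 25.3·((1.095−1)/(1.059−1)−1) = 15.4373
V_final = 25.3 + 15.4373 = 40.7373
°P = 259 − 259/1.059 = 14.4297
cells = 0.78·40.7373·14.4297

458.5034 billion cells


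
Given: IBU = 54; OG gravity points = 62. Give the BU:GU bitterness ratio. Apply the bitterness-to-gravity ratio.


BU:GU = IBU / OG_points
BU:GU = 54 / 62

0.8710


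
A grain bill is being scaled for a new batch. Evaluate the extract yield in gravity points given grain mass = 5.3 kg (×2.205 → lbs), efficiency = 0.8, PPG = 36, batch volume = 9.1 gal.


points = lbs × PPG × eff / vol
lbs = 5.3 × 2.205 = 11.6865
points = 11.6865 × 36 × 0.8 / 9.1

36.9858 points


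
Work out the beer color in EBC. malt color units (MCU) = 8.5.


SRM = 1.4922·MCU^0.6859;  EBC = SRM·1.97
SRM = 1.4922·8.5^0.6859 = 6.4761
EBC = 6.4761·1.97

12.7580 EBC


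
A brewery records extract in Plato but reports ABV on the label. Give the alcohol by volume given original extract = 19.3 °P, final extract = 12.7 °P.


SG = 259/(259 − P);  ABV = (OG − FG)·131.25
OG = 259/(259 − 19.3) = 1.0805
FG = 259/(259 − 12.7) = 1.0516
ABV = (1.0805 − 1.0516)·131.25

3.8002 % ABV


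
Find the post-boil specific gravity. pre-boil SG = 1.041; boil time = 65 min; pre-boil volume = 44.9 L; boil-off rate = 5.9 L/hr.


V_post = V_pre − rate·(t/60);  SG_post = 1 + (SG_pre−1)·V_pre/V_post
V_post = 44.9 − 5.9·(65/60) = 38.5083
SG_post = 1 + (1.041 − 1)·44.9/38.5083

1.0478


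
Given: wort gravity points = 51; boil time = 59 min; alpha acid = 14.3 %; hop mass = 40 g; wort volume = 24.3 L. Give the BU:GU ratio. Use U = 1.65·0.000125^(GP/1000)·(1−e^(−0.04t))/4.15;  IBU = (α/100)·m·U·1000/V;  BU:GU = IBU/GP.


U = 1.65·0.000125^(51/1000)·(1−e^(−0.04·59))/4.15 = 0.2277
IBU = (14.3/100)·40·0.2277·1000/24.3 = 53.5914
BU:GU = 53.5914/51

1.0508


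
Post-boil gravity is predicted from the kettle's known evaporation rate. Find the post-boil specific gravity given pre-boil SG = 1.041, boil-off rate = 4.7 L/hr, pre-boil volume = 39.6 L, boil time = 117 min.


V_post = V_pre − rate·(t/60);  SG_post = 1 + (SG_pre−1)·V_pre/V_post
V_post = 39.6 − 4.7·(117/60) = 30.4350
SG_post = 1 + (1.041 − 1)·39.6/30.4350

1.0533


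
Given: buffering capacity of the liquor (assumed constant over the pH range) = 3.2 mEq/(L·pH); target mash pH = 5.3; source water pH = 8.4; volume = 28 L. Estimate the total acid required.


acid = buffering capacity · (pH_source − pH_target) · V
acid = 3.2 · (8.4 − 5.3) · 28

277.7600 mEq


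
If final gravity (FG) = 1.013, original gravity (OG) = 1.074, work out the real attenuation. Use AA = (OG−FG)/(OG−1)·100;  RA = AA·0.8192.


AA = (1.074 − 1.013)/(1.074 − 1)·100 = 82.4324
RA = 82.4324·0.8192

67.5286 %


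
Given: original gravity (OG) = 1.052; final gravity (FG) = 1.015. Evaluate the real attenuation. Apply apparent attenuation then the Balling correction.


AA = (OG−FG)/(OG−1)·100;  RA = AA·0.8192
AA = (1.052 − 1.015)/(1.052 − 1)·100 = 71.1538
RA = 71.1538·0.8192

58.2892 %


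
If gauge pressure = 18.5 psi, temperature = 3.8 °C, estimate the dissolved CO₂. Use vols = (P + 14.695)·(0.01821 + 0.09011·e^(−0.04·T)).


vols = (18.5 + 14.695)·(0.01821 + 0.09011·e^(−0.04·3.8))

3.1739 volumes


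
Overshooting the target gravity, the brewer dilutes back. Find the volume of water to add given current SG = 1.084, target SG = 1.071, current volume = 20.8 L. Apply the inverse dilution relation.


V_water = V·((SG_curr − 1)/(SG_target − 1) − 1)
V_water = 20.8·((1.084 − 1)/(1.071 − 1) − 1)

3.8085 L


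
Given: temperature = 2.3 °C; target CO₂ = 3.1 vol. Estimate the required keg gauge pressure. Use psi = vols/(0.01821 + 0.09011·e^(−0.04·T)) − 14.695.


psi = 3.1/(0.01821 + 0.09011·e^(−0.04·2.3)) − 14.695

16.1816 psi


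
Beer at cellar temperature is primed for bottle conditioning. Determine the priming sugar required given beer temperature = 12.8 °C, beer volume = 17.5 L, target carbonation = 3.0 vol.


residual = 14.695·(0.01821 + 0.09011·e^(−0.04·T));  sugar = (target − residual)·4.0·V
residual = 14.695·(0.01821 + 0.09011·e^(−0.04·12.8)) = 1.0612
sugar = (3.0 − 1.0612)·4.0·17.5

135.7186 g


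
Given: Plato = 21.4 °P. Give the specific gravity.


SG = 259/(259 − P)
SG = 259/(259 − 21.4)

1.0901


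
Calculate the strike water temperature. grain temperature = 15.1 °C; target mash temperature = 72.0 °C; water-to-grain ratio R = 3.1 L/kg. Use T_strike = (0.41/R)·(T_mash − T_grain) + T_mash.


T_strike = (0.41/3.1)·(72.0 − 15.1) + 72.0

79.5255 °C


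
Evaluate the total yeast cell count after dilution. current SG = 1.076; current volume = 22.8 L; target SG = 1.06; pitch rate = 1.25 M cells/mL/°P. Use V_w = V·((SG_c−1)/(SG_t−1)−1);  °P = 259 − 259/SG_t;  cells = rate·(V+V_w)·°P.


V_w = 22.8·((1.076−1)/(1.06−1)−1) = 6.0800
V_final = 22.8 + 6.0800 = 28.8800
°P = 259 − 259/1.06 = 14.6604
cells = 1.25·28.8800·14.6604

529.2396 billion cells


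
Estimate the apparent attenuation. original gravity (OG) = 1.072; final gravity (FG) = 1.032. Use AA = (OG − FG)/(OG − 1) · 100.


AA = (1.072 − 1.032)/(1.072 − 1) · 100

55.5556 %


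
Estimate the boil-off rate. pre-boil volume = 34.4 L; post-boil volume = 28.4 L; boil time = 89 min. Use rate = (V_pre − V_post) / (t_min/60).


rate = (34.4 − 28.4) / (89/60)

4.0449 L/hr


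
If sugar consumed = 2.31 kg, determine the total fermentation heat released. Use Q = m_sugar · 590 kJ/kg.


Q = 2.31 · 590

1362.9000 kJ


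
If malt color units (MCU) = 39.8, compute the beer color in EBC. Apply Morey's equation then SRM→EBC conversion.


SRM = 1.4922·MCU^0.6859;  EBC = SRM·1.97
SRM = 1.4922·39.8^0.6859 = 18.6718
EBC = 18.6718·1.97

36.7835 EBC


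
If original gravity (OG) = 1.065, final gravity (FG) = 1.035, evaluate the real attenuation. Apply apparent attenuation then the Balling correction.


AA = (OG−FG)/(OG−1)·100;  RA = AA·0.8192
AA = (1.065 − 1.035)/(1.065 − 1)·100 = 46.1538
RA = 46.1538·0.8192

37.8092 %


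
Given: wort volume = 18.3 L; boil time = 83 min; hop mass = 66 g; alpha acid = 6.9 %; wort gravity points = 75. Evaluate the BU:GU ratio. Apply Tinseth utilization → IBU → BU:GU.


U = 1.65·0.000125^(GP/1000)·(1−e^(−0.04t))/4.15;  IBU = (α/100)·m·U·1000/V;  BU:GU = IBU/GP
U = 1.65·0.000125^(75/1000)·(1−e^(−0.04·83))/4.15 = 0.1953
IBU = (6.9/100)·66·0.1953·1000/18.3 = 48.6020
BU:GU = 48.6020/75

0.6480


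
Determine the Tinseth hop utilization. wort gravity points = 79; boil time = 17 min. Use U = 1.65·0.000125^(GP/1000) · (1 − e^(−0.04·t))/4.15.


bigness = 1.65·0.000125^(79/1000) = 0.8112
boil_factor = (1 − e^(−0.04·17))/4.15 = 0.1189
U = 0.8112 · 0.1189

0.0964


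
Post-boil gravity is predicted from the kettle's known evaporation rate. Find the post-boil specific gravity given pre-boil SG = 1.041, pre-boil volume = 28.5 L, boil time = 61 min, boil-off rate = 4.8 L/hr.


V_post = V_pre − rate·(t/60);  SG_post = 1 + (SG_pre−1)·V_pre/V_post
V_post = 28.5 − 4.8·(61/60) = 23.6200
SG_post = 1 + (1.041 − 1)·28.5/23.6200

1.0495


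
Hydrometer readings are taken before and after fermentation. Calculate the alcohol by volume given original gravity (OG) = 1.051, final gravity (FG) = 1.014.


ABV = (OG − FG) · 131.25
ABV = (1.051 − 1.014) · 131.25

4.8562 % ABV


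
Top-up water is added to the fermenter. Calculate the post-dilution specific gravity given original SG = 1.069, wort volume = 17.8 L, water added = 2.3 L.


SG_new = 1 + (SG_old − 1)·V_old/(V_old + V_water)
pts = (1.069 − 1)·1000·17.8/(17.8 + 2.3) = 61.1045
SG_new = 1 + 61.1045/1000

1.0611


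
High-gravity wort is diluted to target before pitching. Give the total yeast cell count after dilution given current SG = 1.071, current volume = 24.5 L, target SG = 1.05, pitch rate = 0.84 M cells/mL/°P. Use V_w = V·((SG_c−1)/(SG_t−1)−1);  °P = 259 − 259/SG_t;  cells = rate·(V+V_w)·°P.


V_w = 24.5·((1.071−1)/(1.05−1)−1) = 10.2900
V_final = 24.5 + 10.2900 = 34.7900
°P = 259 − 259/1.05 = 12.3333
cells = 0.84·34.7900·12.3333

360.4244 billion cells


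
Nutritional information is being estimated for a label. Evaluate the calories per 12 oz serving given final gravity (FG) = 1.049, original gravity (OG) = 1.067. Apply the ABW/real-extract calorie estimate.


ABW = (OG−FG)·131.25·0.79/FG;  °P = 259 − 259/SG (for OG→OE and FG→AE);  RE = 0.1808·OE + 0.8192·AE;  Cal = (6.9·ABW + 4·(RE−0.1))·FG·3.55
ABW = (1.067 − 1.049)·131.25·0.79/1.049 = 1.7792
OE = 259 − 259/1.067 = 16.2634 °P
AE = 259 − 259/1.049 = 12.0982 °P
RE = 0.1808·16.2634 + 0.8192·12.0982 = 12.8513 °P
Cal = (6.9·1.7792 + 4·(12.8513−0.1))·1.049·3.55

235.6569 kcal


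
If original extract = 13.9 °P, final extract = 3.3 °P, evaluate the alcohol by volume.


SG = 259/(259 − P);  ABV = (OG − FG)·131.25
OG = 259/(259 − 13.9) = 1.0567
FG = 259/(259 − 3.3) = 1.0129
ABV = (1.0567 − 1.0129)·131.25

5.7495 % ABV


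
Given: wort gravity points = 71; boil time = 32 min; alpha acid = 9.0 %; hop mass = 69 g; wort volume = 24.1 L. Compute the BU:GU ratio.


U = 1.65·0.000125^(GP/1000)·(1−e^(−0.04t))/4.15;  IBU = (α/100)·m·U·1000/V;  BU:GU = IBU/GP
U = 1.65·0.000125^(71/1000)·(1−e^(−0.04·32))/4.15 = 0.1516
IBU = (9.0/100)·69·0.1516·1000/24.1 = 39.0756
BU:GU = 39.0756/71

0.5504


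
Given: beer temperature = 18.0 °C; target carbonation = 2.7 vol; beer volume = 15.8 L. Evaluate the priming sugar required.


residual = 14.695·(0.01821 + 0.09011·e^(−0.04·T));  sugar = (target − residual)·4.0·V
residual = 14.695·(0.01821 + 0.09011·e^(−0.04·18.0)) = 0.9121
sugar = (2.7 − 0.9121)·4.0·15.8

112.9929 g


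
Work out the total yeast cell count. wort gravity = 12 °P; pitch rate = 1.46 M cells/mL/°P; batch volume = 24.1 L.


cells (billions) = rate · V_L · °P
cells = 1.46 · 24.1 · 12

422.2320 billion cells


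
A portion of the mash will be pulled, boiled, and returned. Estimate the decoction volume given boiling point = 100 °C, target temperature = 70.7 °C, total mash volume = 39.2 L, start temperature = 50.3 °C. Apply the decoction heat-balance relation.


V_dec = V_total·(T_target − T_start)/(T_boil − T_start)
V_dec = 39.2·(70.7 − 50.3)/(100 − 50.3)

16.0901 L


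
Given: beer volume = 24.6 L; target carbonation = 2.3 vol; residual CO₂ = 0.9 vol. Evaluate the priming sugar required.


sugar = (target − residual)·4.0·V
sugar = (2.3 − 0.9)·4.0·24.6

137.7600 g


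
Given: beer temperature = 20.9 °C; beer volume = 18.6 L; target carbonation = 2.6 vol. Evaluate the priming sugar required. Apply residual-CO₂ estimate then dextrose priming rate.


residual = 14.695·(0.01821 + 0.09011·e^(−0.04·T));  sugar = (target − residual)·4.0·V
residual = 14.695·(0.01821 + 0.09011·e^(−0.04·20.9)) = 0.8415
sugar = (2.6 − 0.8415)·4.0·18.6

130.8291 g


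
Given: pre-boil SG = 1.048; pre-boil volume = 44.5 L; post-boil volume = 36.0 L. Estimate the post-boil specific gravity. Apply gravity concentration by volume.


SG_post = 1 + (SG_pre − 1)·V_pre/V_post
pts_pre = (1.048 − 1)·1000 = 48.0000
pts_post = 48.0000·44.5/36.0 = 59.3333
SG_post = 1 + 59.3333/1000

1.0593


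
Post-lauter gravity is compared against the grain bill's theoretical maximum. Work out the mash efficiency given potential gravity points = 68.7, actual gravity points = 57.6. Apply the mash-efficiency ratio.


efficiency = actual / potential × 100
efficiency = 57.6 / 68.7 × 100

83.8428 %


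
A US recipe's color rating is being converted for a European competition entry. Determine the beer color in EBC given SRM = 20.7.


EBC = SRM · 1.97
EBC = 20.7 · 1.97

40.7790 EBC


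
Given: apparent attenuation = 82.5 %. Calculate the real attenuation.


RA = AA · 0.8192
RA = 82.5 · 0.8192

67.5840 %


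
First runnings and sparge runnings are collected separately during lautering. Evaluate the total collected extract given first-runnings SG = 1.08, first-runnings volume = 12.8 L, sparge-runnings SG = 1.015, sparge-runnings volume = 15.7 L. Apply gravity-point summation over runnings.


total = Σ (SG_i − 1)·1000·V_i
first = (1.08 − 1)·1000·12.8 = 1024.0000
sparge = (1.015 − 1)·1000·15.7 = 235.5000
total = 1024.0000 + 235.5000

1259.5000 gravity·L


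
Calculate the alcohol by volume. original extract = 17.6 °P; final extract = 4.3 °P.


SG = 259/(259 − P);  ABV = (OG − FG)·131.25
OG = 259/(259 − 17.6) = 1.0729
FG = 259/(259 − 4.3) = 1.0169
ABV = (1.0729 − 1.0169)·131.25

7.3533 % ABV


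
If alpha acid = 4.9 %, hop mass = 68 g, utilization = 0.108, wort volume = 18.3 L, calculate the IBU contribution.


IBU = (α/100)·mass·U·1000 / V
IBU = (4.9/100)·68·0.108·1000 / 18.3

19.6643 IBU


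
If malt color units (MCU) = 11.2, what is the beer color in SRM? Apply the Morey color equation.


SRM = 1.4922 · MCU^0.6859
SRM = 1.4922 · 11.2^0.6859

7.8250 SRM


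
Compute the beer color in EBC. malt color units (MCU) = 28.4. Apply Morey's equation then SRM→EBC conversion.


SRM = 1.4922·MCU^0.6859;  EBC = SRM·1.97
SRM = 1.4922·28.4^0.6859 = 14.8135
EBC = 14.8135·1.97

29.1826 EBC


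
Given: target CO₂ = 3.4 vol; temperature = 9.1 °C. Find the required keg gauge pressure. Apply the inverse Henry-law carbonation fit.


psi = vols/(0.01821 + 0.09011·e^(−0.04·T)) − 14.695
psi = 3.4/(0.01821 + 0.09011·e^(−0.04·9.1)) − 14.695

27.3703 psi


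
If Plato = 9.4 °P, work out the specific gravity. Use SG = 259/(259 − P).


SG = 259/(259 − 9.4)

1.0377


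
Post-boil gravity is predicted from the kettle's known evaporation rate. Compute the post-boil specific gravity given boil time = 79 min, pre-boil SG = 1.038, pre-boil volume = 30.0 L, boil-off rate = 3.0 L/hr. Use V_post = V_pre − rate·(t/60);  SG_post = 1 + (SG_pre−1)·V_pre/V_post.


V_post = 30.0 − 3.0·(79/60) = 26.0500
SG_post = 1 + (1.038 − 1)·30.0/26.0500

1.0438


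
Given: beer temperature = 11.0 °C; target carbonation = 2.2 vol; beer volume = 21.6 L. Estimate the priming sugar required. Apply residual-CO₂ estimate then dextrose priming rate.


residual = 14.695·(0.01821 + 0.09011·e^(−0.04·T));  sugar = (target − residual)·4.0·V
residual = 14.695·(0.01821 + 0.09011·e^(−0.04·11.0)) = 1.1204
sugar = (2.2 − 1.1204)·4.0·21.6

93.2768 g


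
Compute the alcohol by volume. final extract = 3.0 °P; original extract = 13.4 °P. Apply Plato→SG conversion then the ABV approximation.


SG = 259/(259 − P);  ABV = (OG − FG)·131.25
OG = 259/(259 − 13.4) = 1.0546
FG = 259/(259 − 3.0) = 1.0117
ABV = (1.0546 − 1.0117)·131.25

5.6229 % ABV


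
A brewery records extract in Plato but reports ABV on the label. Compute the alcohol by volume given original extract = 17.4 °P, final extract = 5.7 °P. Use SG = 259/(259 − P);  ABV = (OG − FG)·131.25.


OG = 259/(259 − 17.4) = 1.0720
FG = 259/(259 − 5.7) = 1.0225
ABV = (1.0720 − 1.0225)·131.25

6.4991 % ABV


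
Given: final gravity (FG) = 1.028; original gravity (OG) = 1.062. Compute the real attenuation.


AA = (OG−FG)/(OG−1)·100;  RA = AA·0.8192
AA = (1.062 − 1.028)/(1.062 − 1)·100 = 54.8387
RA = 54.8387·0.8192

44.9239 %


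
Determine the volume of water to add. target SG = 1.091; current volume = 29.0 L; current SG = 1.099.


V_water = V·((SG_curr − 1)/(SG_target − 1) − 1)
V_water = 29.0·((1.099 − 1)/(1.091 − 1) − 1)

2.5495 L


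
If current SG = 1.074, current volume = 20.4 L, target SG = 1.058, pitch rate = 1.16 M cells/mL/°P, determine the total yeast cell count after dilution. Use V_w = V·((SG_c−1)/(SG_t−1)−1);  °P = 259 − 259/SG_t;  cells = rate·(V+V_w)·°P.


V_w = 20.4·((1.074−1)/(1.058−1)−1) = 5.6276
V_final = 20.4 + 5.6276 = 26.0276
°P = 259 − 259/1.058 = 14.1985
cells = 1.16·26.0276·14.1985

428.6807 billion cells


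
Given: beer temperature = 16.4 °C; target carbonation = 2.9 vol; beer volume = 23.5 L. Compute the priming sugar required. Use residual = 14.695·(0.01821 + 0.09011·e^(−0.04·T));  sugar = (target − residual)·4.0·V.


residual = 14.695·(0.01821 + 0.09011·e^(−0.04·16.4)) = 0.9547
sugar = (2.9 − 0.9547)·4.0·23.5

182.8548 g


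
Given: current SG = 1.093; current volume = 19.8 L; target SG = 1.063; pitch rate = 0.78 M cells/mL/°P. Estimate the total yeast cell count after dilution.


V_w = V·((SG_c−1)/(SG_t−1)−1);  °P = 259 − 259/SG_t;  cells = rate·(V+V_w)·°P
V_w = 19.8·((1.093−1)/(1.063−1)−1) = 9.4286
V_final = 19.8 + 9.4286 = 29.2286
°P = 259 − 259/1.063 = 15.3500
cells = 0.78·29.2286·15.3500

349.9526 billion cells


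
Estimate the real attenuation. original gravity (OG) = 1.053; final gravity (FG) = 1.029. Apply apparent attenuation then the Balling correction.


AA = (OG−FG)/(OG−1)·100;  RA = AA·0.8192
AA = (1.053 − 1.029)/(1.053 − 1)·100 = 45.2830
RA = 45.2830·0.8192

37.0958 %


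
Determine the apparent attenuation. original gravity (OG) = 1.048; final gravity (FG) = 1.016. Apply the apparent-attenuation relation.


AA = (OG − FG)/(OG − 1) · 100
AA = (1.048 − 1.016)/(1.048 − 1) · 100

66.6667 %


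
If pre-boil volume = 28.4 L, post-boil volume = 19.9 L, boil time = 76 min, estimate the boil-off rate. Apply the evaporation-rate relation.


rate = (V_pre − V_post) / (t_min/60)
rate = (28.4 − 19.9) / (76/60)

6.7105 L/hr


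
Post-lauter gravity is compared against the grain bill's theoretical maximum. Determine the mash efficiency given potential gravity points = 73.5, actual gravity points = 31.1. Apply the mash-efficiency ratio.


efficiency = actual / potential × 100
efficiency = 31.1 / 73.5 × 100

42.3129 %


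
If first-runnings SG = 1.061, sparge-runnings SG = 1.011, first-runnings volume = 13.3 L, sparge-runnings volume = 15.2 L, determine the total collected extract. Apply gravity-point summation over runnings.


total = Σ (SG_i − 1)·1000·V_i
first = (1.061 − 1)·1000·13.3 = 811.3000
sparge = (1.011 − 1)·1000·15.2 = 167.2000
total = 811.3000 + 167.2000

978.5000 gravity·L


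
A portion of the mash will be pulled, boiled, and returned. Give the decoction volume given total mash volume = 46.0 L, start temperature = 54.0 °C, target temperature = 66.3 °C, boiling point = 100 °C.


V_dec = V_total·(T_target − T_start)/(T_boil − T_start)
V_dec = 46.0·(66.3 − 54.0)/(100 − 54.0)

12.3000 L


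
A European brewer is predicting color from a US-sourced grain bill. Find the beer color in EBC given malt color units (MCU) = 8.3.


SRM = 1.4922·MCU^0.6859;  EBC = SRM·1.97
SRM = 1.4922·8.3^0.6859 = 6.3712
EBC = 6.3712·1.97

12.5513 EBC


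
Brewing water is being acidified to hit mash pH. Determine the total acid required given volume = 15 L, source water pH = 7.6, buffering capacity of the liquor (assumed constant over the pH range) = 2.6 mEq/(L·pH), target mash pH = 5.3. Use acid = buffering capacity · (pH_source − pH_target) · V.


acid = 2.6 · (7.6 − 5.3) · 15

89.7000 mEq


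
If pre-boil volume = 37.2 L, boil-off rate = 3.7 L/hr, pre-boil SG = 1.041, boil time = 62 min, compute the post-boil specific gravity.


V_post = V_pre − rate·(t/60);  SG_post = 1 + (SG_pre−1)·V_pre/V_post
V_post = 37.2 − 3.7·(62/60) = 33.3767
SG_post = 1 + (1.041 − 1)·37.2/33.3767

1.0457


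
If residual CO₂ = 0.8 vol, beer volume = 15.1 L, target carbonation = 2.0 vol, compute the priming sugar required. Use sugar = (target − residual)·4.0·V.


sugar = (2.0 − 0.8)·4.0·15.1

72.4800 g


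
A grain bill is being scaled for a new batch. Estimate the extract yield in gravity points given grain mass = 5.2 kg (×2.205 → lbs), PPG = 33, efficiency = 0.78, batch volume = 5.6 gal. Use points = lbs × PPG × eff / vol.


lbs = 5.2 × 2.205 = 11.4660
points = 11.4660 × 33 × 0.78 / 5.6

52.7027 points


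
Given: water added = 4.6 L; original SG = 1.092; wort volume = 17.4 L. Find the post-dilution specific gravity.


SG_new = 1 + (SG_old − 1)·V_old/(V_old + V_water)
pts = (1.092 − 1)·1000·17.4/(17.4 + 4.6) = 72.7636
SG_new = 1 + 72.7636/1000

1.0728


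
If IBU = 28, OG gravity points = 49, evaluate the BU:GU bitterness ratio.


BU:GU = IBU / OG_points
BU:GU = 28 / 49

0.5714


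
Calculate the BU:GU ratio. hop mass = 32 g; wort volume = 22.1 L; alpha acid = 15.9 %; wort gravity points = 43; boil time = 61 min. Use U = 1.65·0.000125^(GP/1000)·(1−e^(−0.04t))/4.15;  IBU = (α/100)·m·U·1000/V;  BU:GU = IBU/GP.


U = 1.65·0.000125^(43/1000)·(1−e^(−0.04·61))/4.15 = 0.2466
IBU = (15.9/100)·32·0.2466·1000/22.1 = 56.7743
BU:GU = 56.7743/43

1.3203


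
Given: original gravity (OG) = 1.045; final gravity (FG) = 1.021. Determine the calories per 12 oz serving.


ABW = (OG−FG)·131.25·0.79/FG;  °P = 259 − 259/SG (for OG→OE and FG→AE);  RE = 0.1808·OE + 0.8192·AE;  Cal = (6.9·ABW + 4·(RE−0.1))·FG·3.55
ABW = (1.045 − 1.021)·131.25·0.79/1.021 = 2.4373
OE = 259 − 259/1.045 = 11.1531 °P
AE = 259 − 259/1.021 = 5.3271 °P
RE = 0.1808·11.1531 + 0.8192·5.3271 = 6.3805 °P
Cal = (6.9·2.4373 + 4·(6.3805−0.1))·1.021·3.55

152.0113 kcal


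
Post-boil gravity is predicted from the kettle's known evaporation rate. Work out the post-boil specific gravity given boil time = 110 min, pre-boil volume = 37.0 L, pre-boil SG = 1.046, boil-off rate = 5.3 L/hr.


V_post = V_pre − rate·(t/60);  SG_post = 1 + (SG_pre−1)·V_pre/V_post
V_post = 37.0 − 5.3·(110/60) = 27.2833
SG_post = 1 + (1.046 − 1)·37.0/27.2833

1.0624


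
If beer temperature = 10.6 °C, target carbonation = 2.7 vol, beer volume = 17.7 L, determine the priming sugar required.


residual = 14.695·(0.01821 + 0.09011·e^(−0.04·T));  sugar = (target − residual)·4.0·V
residual = 14.695·(0.01821 + 0.09011·e^(−0.04·10.6)) = 1.1342
sugar = (2.7 − 1.1342)·4.0·17.7

110.8613 g


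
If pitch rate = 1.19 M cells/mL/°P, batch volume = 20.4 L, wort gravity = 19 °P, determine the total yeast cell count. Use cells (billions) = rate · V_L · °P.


cells = 1.19 · 20.4 · 19

461.2440 billion cells


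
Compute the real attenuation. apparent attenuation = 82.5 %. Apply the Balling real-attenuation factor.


RA = AA · 0.8192
RA = 82.5 · 0.8192

67.5840 %


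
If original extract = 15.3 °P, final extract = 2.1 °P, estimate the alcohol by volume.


SG = 259/(259 − P);  ABV = (OG − FG)·131.25
OG = 259/(259 − 15.3) = 1.0628
FG = 259/(259 − 2.1) = 1.0082
ABV = (1.0628 − 1.0082)·131.25

7.1673 % ABV


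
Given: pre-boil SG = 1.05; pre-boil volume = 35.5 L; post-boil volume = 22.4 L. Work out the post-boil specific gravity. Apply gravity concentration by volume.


SG_post = 1 + (SG_pre − 1)·V_pre/V_post
pts_pre = (1.05 − 1)·1000 = 50.0000
pts_post = 50.0000·35.5/22.4 = 79.2411
SG_post = 1 + 79.2411/1000

1.0792


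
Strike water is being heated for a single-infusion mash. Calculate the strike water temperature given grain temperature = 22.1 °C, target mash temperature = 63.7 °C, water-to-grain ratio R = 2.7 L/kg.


T_strike = (0.41/R)·(T_mash − T_grain) + T_mash
T_strike = (0.41/2.7)·(63.7 − 22.1) + 63.7

70.0170 °C


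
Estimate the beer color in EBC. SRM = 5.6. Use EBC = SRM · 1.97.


EBC = 5.6 · 1.97

11.0320 EBC


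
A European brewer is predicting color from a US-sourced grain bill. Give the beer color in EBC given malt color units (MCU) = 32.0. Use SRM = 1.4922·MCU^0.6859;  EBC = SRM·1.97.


SRM = 1.4922·32.0^0.6859 = 16.0772
EBC = 16.0772·1.97

31.6720 EBC


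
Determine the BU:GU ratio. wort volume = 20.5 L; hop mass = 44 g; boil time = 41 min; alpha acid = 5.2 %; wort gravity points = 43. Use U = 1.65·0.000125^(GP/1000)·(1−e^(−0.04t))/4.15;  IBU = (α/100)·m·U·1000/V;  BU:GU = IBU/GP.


U = 1.65·0.000125^(43/1000)·(1−e^(−0.04·41))/4.15 = 0.2177
IBU = (5.2/100)·44·0.2177·1000/20.5 = 24.3025
BU:GU = 24.3025/43

0.5652


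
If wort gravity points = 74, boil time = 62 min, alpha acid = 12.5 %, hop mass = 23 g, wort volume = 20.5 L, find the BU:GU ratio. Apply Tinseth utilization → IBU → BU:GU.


U = 1.65·0.000125^(GP/1000)·(1−e^(−0.04t))/4.15;  IBU = (α/100)·m·U·1000/V;  BU:GU = IBU/GP
U = 1.65·0.000125^(74/1000)·(1−e^(−0.04·62))/4.15 = 0.1873
IBU = (12.5/100)·23·0.1873·1000/20.5 = 26.2729
BU:GU = 26.2729/74

0.3550


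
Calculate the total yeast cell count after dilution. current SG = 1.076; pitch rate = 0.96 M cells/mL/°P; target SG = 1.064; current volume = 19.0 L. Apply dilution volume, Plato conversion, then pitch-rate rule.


V_w = V·((SG_c−1)/(SG_t−1)−1);  °P = 259 − 259/SG_t;  cells = rate·(V+V_w)·°P
V_w = 19.0·((1.076−1)/(1.064−1)−1) = 3.5625
V_final = 19.0 + 3.5625 = 22.5625
°P = 259 − 259/1.064 = 15.5789
cells = 0.96·22.5625·15.5789

337.4400 billion cells


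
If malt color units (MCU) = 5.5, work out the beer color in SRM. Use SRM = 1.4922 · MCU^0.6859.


SRM = 1.4922 · 5.5^0.6859

4.8044 SRM


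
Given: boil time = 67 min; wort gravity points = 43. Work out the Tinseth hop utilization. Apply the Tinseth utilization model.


U = 1.65·0.000125^(GP/1000) · (1 − e^(−0.04·t))/4.15
bigness = 1.65·0.000125^(43/1000) = 1.1211
boil_factor = (1 − e^(−0.04·67))/4.15 = 0.2244
U = 1.1211 · 0.2244

0.2516


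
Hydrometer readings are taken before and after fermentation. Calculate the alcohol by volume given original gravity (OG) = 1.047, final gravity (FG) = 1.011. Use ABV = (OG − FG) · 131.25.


ABV = (1.047 − 1.011) · 131.25

4.7250 % ABV
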